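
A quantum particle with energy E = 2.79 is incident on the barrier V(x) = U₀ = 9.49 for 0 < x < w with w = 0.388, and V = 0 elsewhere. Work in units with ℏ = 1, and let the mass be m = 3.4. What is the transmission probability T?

T = 0.0175

Since E < U₀ the interior solution is evanescent with decay constant κ = √(2m(U₀ − E))/ℏ = 6.750.
κw = 2.619, sinh(κw) = 6.824.
The exact tunnelling result is T⁻¹ = 1 + U₀² sinh²(κw) / [4E(U₀ − E)] = 57.09, so T = 0.0175.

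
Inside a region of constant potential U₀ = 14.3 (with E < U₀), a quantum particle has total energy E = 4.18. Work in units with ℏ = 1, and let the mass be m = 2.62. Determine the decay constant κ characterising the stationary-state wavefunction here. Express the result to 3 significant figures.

κ = 7.28

Since E < U₀ the TISE in this region is ψ'' = κ²ψ with κ = √(2m(U₀ − E))/ℏ.
κ = √(2 × 2.62 × 10.12) = 7.282.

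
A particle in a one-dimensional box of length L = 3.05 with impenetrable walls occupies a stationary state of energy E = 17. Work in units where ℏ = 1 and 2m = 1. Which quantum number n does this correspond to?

n = 4

From E_n = n²π²ℏ²/(2mL²) invert to n = √(2mL²E)/(πℏ).
n = (3.05/π) × √(2 × 0.5 × 17) = 4.003 → n = 4.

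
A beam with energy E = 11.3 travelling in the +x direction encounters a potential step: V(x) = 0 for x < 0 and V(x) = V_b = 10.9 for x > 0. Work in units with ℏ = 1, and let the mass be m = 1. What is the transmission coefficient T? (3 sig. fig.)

On each side the TISE gives plane waves with k = √(2m(E − V))/ℏ: k₁ = √(2·1·11.3) = 4.754, k₂ = √(2·1·0.4) = 0.8944.
Continuity of ψ and ψ′ at the step yields the reflection amplitude r = (k₁ − k₂)/(k₁ + k₂) = 0.6833; thus R = |r|² = 0.4669, T = 0.5331.

T = 0.533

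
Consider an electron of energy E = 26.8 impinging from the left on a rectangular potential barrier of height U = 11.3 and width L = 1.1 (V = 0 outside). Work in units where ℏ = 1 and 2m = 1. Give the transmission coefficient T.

T = 0.938

E > U: inside the barrier k₂ = √(2m(E − U))/ℏ = 3.937, k₂L = 4.331.
T = [1 + U² sin²(k₂L) / (4E(E − U))]⁻¹ = 1/1.066 = 0.938.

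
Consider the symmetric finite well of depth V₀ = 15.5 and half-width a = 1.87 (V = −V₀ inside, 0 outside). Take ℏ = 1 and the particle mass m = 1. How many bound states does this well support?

Define the well-strength parameter z₀ = (a/ℏ)√(2mV₀) = 1.87 × √(2·1·15.5) = 10.41.
A new bound state (alternating even/odd) appears each time z₀ passes a multiple of π/2, so N = ⌊2z₀/π⌋ + 1 = ⌊6.628⌋ + 1 = 7.

N = 7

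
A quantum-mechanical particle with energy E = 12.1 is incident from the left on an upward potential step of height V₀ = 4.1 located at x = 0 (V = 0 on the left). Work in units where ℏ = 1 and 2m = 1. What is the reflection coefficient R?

The wavenumbers are k₁ = √(2mE)/ℏ = 3.479 on the left and k₂ = √(2m(E − V₀))/ℏ = 2.828 on the right.
Continuity of ψ and ψ′ at the step yields the reflection amplitude r = (k₁ − k₂)/(k₁ + k₂) = 0.1031; thus R = |r|² = 0.01062, T = 0.9894.

R = 0.0106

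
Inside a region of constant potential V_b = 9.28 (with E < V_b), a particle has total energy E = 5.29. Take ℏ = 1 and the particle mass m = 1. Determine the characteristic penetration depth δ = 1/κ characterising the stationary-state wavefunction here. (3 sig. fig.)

Since E < V_b the TISE in this region is ψ'' = κ²ψ with κ = √(2m(V_b − E))/ℏ.
κ = √(2 × 1 × 3.99) = 2.825. The penetration depth is δ = 1/κ = 0.354.

δ = 0.354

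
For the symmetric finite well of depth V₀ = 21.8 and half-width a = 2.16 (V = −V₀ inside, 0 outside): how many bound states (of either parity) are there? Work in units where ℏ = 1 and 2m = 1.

The dimensionless depth is z₀ = a√(2mV₀)/ℏ = 2.16 × √(21.80) = 10.09.
The even/odd transcendental equations gain one root per π/2 in z₀, giving N = 1 + ⌊2z₀/π⌋ = 1 + ⌊6.420⌋ = 7.

N = 7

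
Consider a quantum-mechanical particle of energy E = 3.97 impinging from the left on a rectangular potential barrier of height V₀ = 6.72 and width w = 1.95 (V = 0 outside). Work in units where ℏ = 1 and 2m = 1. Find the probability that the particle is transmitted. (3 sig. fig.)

Since E < V₀ the interior solution is evanescent with decay constant κ = √(2m(V₀ − E))/ℏ = 1.658.
κw = 3.234, sinh(κw) = 12.67.
Matching ψ, ψ′ at both faces gives T = [1 + V₀² sinh²(κw) / (4E(V₀ − E))]⁻¹ = 1/166.9 = 0.00599.

T = 0.00599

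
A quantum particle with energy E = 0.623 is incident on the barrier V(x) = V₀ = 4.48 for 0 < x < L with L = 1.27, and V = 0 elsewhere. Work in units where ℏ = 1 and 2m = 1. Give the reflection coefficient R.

R = 0.987

E < V₀: inside the barrier ψ ∝ e^{±κx} with κ = √(2m(V₀ − E))/ℏ = 1.964.
κL = 2.494, sinh(κL) = 6.015.
Matching ψ, ψ′ at both faces gives T = [1 + V₀² sinh²(κL) / (4E(V₀ − E))]⁻¹ = 1/76.54 = 0.0131.
R = 1 − T = 0.987.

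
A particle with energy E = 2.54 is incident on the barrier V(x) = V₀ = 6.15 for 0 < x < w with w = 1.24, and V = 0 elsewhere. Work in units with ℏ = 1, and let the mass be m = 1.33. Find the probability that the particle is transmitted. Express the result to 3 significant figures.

Since E < V₀ the interior solution is evanescent with decay constant κ = √(2m(V₀ − E))/ℏ = 3.099.
κw = 3.843, sinh(κw) = 23.31.
The exact tunnelling result is T⁻¹ = 1 + V₀² sinh²(κw) / [4E(V₀ − E)] = 561.4, so T = 0.00178.

T = 0.00178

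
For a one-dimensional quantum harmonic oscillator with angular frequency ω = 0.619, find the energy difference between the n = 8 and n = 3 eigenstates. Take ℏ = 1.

E_n = ℏω(n + ½), so ΔE = (8 − 3) ℏω = 5 × 0.619 = 3.095.

ΔE = 3.10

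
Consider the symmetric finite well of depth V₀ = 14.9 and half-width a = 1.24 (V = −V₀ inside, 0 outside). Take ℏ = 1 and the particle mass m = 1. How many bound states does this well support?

Define the well-strength parameter z₀ = (a/ℏ)√(2mV₀) = 1.24 × √(2·1·14.9) = 6.769.
The even/odd transcendental equations gain one root per π/2 in z₀, giving N = 1 + ⌊2z₀/π⌋ = 1 + ⌊4.309⌋ = 5.

N = 5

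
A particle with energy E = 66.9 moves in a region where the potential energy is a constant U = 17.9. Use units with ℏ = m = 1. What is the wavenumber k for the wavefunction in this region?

k = 9.90

With E > U the solution is oscillatory, ψ ∝ e^{±ikx} with k = √(2m(E − U))/ℏ.
k = √(2 × 1 × 49) = 9.899.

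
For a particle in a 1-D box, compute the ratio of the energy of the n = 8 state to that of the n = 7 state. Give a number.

1.30612

Since E_n ∝ n², the ratio is (8/7)² = 1.30612.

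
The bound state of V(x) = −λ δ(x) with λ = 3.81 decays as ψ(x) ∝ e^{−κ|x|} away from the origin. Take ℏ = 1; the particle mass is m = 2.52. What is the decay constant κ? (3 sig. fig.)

κ = 9.60

Integrate −(ℏ²/2m)ψ'' − λδ(x)ψ = Eψ from −ε to +ε: the ψ'' term gives ψ'(0⁺) − ψ'(0⁻) and the δ term gives −(2mλ/ℏ²)ψ(0).
With ψ ∝ e^{−κ|x|} this yields −2κ = −2mλ/ℏ², so κ = mλ/ℏ² = 9.601.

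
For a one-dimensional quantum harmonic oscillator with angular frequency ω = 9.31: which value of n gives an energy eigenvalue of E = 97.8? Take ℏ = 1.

n = 10

E_n = ℏω(n + ½) ⇒ n = E/(ℏω) − ½ = 97.8/9.31 − 0.5 = 10.005 → n = 10.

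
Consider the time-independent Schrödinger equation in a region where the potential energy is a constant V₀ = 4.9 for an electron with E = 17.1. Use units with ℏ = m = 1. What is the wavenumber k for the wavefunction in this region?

With E > V₀ the solution is oscillatory, ψ ∝ e^{±ikx} with k = √(2m(E − V₀))/ℏ.
k = √(2 × 1 × 12.2) = 4.940.

k = 4.94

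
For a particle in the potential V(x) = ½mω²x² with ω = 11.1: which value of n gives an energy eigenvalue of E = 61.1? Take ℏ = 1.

Invert E_n = (n + ½)ℏω: n = E/ℏω − ½ = 5.005, so n = 5.

n = 5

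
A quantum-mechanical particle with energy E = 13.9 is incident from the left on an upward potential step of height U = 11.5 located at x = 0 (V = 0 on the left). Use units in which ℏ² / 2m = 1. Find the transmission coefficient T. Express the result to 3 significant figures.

The wavenumbers are k₁ = √(2mE)/ℏ = 3.728 on the left and k₂ = √(2m(E − U))/ℏ = 1.549 on the right.
Continuity of ψ and ψ′ at the step yields the reflection amplitude r = (k₁ − k₂)/(k₁ + k₂) = 0.4129; thus R = |r|² = 0.1705, T = 0.8295.

T = 0.830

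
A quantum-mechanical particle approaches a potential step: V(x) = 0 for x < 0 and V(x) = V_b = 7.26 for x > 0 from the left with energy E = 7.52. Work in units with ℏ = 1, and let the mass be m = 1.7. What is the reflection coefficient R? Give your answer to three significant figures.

The wavenumbers are k₁ = √(2mE)/ℏ = 5.056 on the left and k₂ = √(2m(E − V_b))/ℏ = 0.9402 on the right.
Matching ψ and ψ′ at x = 0 gives r = (k₁ − k₂)/(k₁ + k₂), so R = r² = 0.4712 and T = 1 − R = 0.5288.

R = 0.471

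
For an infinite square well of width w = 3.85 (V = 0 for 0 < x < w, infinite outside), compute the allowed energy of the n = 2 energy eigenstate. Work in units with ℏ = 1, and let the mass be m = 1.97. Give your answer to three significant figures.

Requiring ψ(0) = ψ(w) = 0 quantises k = nπ/w, hence E_n = ℏ²k²/2m = n²π²ℏ²/(2mw²).
E_2 = 2² × π² / (2 × 1.97 × 3.85²) = 0.6760.

E = 0.676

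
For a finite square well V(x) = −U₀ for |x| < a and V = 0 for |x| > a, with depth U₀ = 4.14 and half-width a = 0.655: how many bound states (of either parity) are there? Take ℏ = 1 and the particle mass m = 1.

Define the well-strength parameter z₀ = (a/ℏ)√(2mU₀) = 0.655 × √(2·1·4.14) = 1.885.
A new bound state (alternating even/odd) appears each time z₀ passes a multiple of π/2, so N = ⌊2z₀/π⌋ + 1 = ⌊1.200⌋ + 1 = 2.

N = 2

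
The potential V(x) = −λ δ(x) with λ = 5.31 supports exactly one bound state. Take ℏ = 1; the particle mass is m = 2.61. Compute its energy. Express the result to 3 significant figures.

For x ≠ 0 the bound state is ψ ∝ e^{−κ|x|}; integrating the TISE across the delta gives the cusp condition 2κ = 2mλ/ℏ², so κ = 13.86.
Then E = −ℏ²κ²/(2m) = −mλ²/(2ℏ²) = -36.80.

E = -36.8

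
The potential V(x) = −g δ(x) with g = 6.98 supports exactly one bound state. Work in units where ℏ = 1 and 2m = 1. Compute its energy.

The bound state is ψ(x) = √κ e^{−κ|x|}. The derivative jump ψ'(0⁺) − ψ'(0⁻) = −(2mg/ℏ²)ψ(0) fixes κ = mg/ℏ² = 3.490.
Then E = −ℏ²κ²/(2m) = −mg²/(2ℏ²) = -12.18.

E = -12.2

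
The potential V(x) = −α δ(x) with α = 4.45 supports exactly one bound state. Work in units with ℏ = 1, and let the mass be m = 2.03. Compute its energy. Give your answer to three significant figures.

The bound state is ψ(x) = √κ e^{−κ|x|}. The derivative jump ψ'(0⁺) − ψ'(0⁻) = −(2mα/ℏ²)ψ(0) fixes κ = mα/ℏ² = 9.034.
Then E = −ℏ²κ²/(2m) = −mα²/(2ℏ²) = -20.10.

E = -20.1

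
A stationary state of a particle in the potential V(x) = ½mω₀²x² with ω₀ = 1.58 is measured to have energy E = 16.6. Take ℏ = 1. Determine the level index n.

n = 10

Invert E_n = (n + ½)ℏω₀: n = E/ℏω₀ − ½ = 10.006, so n = 10.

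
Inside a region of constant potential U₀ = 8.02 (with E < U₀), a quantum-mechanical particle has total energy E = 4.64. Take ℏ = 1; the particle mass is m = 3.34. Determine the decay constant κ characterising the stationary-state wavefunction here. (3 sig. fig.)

κ = 4.75

Since E < U₀ the TISE in this region is ψ'' = κ²ψ with κ = √(2m(U₀ − E))/ℏ.
κ = √(2 × 3.34 × 3.38) = 4.752.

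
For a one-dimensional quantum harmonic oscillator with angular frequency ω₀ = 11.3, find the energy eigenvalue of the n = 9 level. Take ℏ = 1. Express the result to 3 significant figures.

Using E_n = (n + ½)ℏω₀: E_9 = 9.5 × 11.3 = 107.4.

E = 107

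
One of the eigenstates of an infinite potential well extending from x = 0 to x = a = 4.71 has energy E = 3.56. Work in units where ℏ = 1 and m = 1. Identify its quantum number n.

From E_n = n²π²ℏ²/(2ma²) invert to n = √(2ma²E)/(πℏ).
n = (4.71/π) × √(2 × 1 × 3.56) = 4.000 → n = 4.

n = 4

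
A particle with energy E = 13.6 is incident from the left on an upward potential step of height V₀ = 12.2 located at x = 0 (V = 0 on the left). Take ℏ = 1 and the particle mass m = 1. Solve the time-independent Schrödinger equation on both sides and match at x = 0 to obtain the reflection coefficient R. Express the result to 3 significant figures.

On each side the TISE gives plane waves with k = √(2m(E − V))/ℏ: k₁ = √(2·1·13.6) = 5.215, k₂ = √(2·1·1.4) = 1.673.
Matching ψ and ψ′ at x = 0 gives r = (k₁ − k₂)/(k₁ + k₂), so R = r² = 0.2644 and T = 1 − R = 0.7356.

R = 0.264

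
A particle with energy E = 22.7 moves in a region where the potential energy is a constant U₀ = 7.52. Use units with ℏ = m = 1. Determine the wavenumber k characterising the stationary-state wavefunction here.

With E > U₀ the solution is oscillatory, ψ ∝ e^{±ikx} with k = √(2m(E − U₀))/ℏ.
k = √(2 × 1 × 15.18) = 5.510.

k = 5.51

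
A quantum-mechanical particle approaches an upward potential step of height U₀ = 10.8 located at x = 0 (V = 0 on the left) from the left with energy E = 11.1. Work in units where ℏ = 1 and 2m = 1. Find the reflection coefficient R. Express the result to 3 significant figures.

R = 0.515

The wavenumbers are k₁ = √(2mE)/ℏ = 3.332 on the left and k₂ = √(2m(E − U₀))/ℏ = 0.5477 on the right.
Matching ψ and ψ′ at x = 0 gives r = (k₁ − k₂)/(k₁ + k₂), so R = r² = 0.5150 and T = 1 − R = 0.4850.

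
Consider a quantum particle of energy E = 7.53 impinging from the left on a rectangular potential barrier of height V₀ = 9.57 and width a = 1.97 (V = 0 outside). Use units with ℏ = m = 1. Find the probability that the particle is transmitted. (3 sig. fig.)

E < V₀: inside the barrier ψ ∝ e^{±κx} with κ = √(2m(V₀ − E))/ℏ = 2.020.
κa = 3.979, sinh(κa) = 26.73.
Matching ψ, ψ′ at both faces gives T = [1 + V₀² sinh²(κa) / (4E(V₀ − E))]⁻¹ = 1/1066 = 0.000938.

T = 0.000938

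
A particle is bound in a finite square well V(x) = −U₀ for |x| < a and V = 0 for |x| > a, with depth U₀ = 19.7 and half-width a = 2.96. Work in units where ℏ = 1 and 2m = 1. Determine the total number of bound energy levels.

The dimensionless depth is z₀ = a√(2mU₀)/ℏ = 2.96 × √(19.70) = 13.14.
A new bound state (alternating even/odd) appears each time z₀ passes a multiple of π/2, so N = ⌊2z₀/π⌋ + 1 = ⌊8.364⌋ + 1 = 9.

N = 9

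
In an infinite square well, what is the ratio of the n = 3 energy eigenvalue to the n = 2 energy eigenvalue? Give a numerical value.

E_n = n²π²ℏ²/(2mL²) so the ratio is n₂²/n₁² = 9/4 = 2.25.

2.25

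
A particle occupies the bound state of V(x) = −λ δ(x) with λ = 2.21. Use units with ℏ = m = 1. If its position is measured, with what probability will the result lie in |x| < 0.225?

P = 0.630

The normalised bound state is ψ = √κ e^{−κ|x|} with κ = mλ/ℏ² = 2.210.
P(|x| < d) = ∫_{−d}^{d} κ e^{−2κ|x|} dx = 1 − e^{−2κd} = 1 − e^{−0.9945} = 0.6301.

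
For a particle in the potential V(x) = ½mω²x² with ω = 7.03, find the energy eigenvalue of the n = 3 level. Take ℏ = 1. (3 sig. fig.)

E = 24.6

Using E_n = (n + ½)ℏω: E_3 = 3.5 × 7.03 = 24.61.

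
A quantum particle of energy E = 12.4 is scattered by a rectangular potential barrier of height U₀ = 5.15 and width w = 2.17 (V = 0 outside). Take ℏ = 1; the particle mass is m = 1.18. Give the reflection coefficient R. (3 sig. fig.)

R = 0.0137

E > U₀: inside the barrier k₂ = √(2m(E − U₀))/ℏ = 4.136, k₂w = 8.976.
Matching at both interfaces gives T⁻¹ = 1 + U₀² sin²(k₂w) / [4E(E − U₀)] = 1.014, hence T = 0.986.
R = 1 − T = 0.0137.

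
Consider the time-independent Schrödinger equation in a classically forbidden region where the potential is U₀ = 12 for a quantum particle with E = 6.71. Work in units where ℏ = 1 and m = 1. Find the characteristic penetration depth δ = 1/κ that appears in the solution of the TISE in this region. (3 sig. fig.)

Since E < U₀ the TISE in this region is ψ'' = κ²ψ with κ = √(2m(U₀ − E))/ℏ.
κ = √(2 × 1 × 5.29) = 3.253. The penetration depth is δ = 1/κ = 0.307.

δ = 0.307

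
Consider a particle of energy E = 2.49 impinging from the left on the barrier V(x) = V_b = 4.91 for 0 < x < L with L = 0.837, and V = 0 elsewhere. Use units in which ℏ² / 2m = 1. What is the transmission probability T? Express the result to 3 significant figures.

E < V_b: inside the barrier ψ ∝ e^{±κx} with κ = √(2m(V_b − E))/ℏ = 1.556.
κL = 1.302, sinh(κL) = 1.702.
Matching ψ, ψ′ at both faces gives T = [1 + V_b² sinh²(κL) / (4E(V_b − E))]⁻¹ = 1/3.899 = 0.256.

T = 0.256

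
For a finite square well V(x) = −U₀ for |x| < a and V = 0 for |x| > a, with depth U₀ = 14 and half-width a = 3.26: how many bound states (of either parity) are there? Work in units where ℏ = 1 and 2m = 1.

N = 8

The dimensionless depth is z₀ = a√(2mU₀)/ℏ = 3.26 × √(14.00) = 12.20.
A new bound state (alternating even/odd) appears each time z₀ passes a multiple of π/2, so N = ⌊2z₀/π⌋ + 1 = ⌊7.765⌋ + 1 = 8.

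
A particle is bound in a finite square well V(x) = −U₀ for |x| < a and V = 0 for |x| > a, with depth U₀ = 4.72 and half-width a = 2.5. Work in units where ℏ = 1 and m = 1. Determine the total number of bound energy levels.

The dimensionless depth is z₀ = a√(2mU₀)/ℏ = 2.5 × √(9.440) = 7.681.
A new bound state (alternating even/odd) appears each time z₀ passes a multiple of π/2, so N = ⌊2z₀/π⌋ + 1 = ⌊4.890⌋ + 1 = 5.

N = 5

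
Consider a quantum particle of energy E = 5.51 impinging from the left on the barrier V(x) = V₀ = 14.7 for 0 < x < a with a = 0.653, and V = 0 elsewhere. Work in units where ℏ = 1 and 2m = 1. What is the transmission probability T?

T = 0.0692

E < V₀: inside the barrier ψ ∝ e^{±κx} with κ = √(2m(V₀ − E))/ℏ = 3.032.
κa = 1.980, sinh(κa) = 3.551.
Matching ψ, ψ′ at both faces gives T = [1 + V₀² sinh²(κa) / (4E(V₀ − E))]⁻¹ = 1/14.45 = 0.0692.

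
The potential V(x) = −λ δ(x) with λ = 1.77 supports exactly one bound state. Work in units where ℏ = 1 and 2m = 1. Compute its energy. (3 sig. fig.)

E = -0.783

The bound state is ψ(x) = √κ e^{−κ|x|}. The derivative jump ψ'(0⁺) − ψ'(0⁻) = −(2mλ/ℏ²)ψ(0) fixes κ = mλ/ℏ² = 0.8850.
Then E = −ℏ²κ²/(2m) = −mλ²/(2ℏ²) = -0.7832.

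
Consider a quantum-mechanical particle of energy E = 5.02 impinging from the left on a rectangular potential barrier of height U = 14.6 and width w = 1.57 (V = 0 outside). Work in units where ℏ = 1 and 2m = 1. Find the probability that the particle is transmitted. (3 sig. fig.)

T = 0.000217

Since E < U the interior solution is evanescent with decay constant κ = √(2m(U − E))/ℏ = 3.095.
κw = 4.859, sinh(κw) = 64.47.
The exact tunnelling result is T⁻¹ = 1 + U² sinh²(κw) / [4E(U − E)] = 4607, so T = 0.000217.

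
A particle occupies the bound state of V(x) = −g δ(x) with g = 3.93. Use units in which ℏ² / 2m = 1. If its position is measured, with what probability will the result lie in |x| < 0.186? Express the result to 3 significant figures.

The normalised bound state is ψ = √κ e^{−κ|x|} with κ = mg/ℏ² = 1.965.
P(|x| < d) = ∫_{−d}^{d} κ e^{−2κ|x|} dx = 1 − e^{−2κd} = 1 − e^{−0.7310} = 0.5186.

P = 0.519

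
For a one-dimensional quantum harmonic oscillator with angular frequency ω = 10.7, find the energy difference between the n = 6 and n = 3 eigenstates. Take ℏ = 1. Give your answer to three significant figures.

ΔE = 32.1

E_n = ℏω(n + ½), so ΔE = (6 − 3) ℏω = 3 × 10.7 = 32.10.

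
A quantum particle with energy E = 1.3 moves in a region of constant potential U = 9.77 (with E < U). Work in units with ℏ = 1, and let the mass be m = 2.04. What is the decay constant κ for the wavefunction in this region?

Since E < U the TISE in this region is ψ'' = κ²ψ with κ = √(2m(U − E))/ℏ.
κ = √(2 × 2.04 × 8.47) = 5.879.

κ = 5.88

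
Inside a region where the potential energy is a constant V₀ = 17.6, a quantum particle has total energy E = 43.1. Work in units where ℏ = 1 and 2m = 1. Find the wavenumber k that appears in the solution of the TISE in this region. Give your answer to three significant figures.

k = 5.05

With E > V₀ the solution is oscillatory, ψ ∝ e^{±ikx} with k = √(2m(E − V₀))/ℏ.
k = √(2 × 0.5 × 25.5) = 5.050.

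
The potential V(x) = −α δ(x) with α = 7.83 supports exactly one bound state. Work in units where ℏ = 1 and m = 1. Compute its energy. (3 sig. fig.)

For x ≠ 0 the bound state is ψ ∝ e^{−κ|x|}; integrating the TISE across the delta gives the cusp condition 2κ = 2mα/ℏ², so κ = 7.830.
Then E = −ℏ²κ²/(2m) = −mα²/(2ℏ²) = -30.65.

E = -30.7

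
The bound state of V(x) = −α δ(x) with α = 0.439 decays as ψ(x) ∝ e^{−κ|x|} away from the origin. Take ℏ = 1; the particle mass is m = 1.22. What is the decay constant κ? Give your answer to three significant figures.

Integrating the TISE across x = 0 gives the cusp condition ψ'(0⁺) − ψ'(0⁻) = −(2mα/ℏ²)ψ(0).
With ψ ∝ e^{−κ|x|} this yields −2κ = −2mα/ℏ², so κ = mα/ℏ² = 0.5356.

κ = 0.536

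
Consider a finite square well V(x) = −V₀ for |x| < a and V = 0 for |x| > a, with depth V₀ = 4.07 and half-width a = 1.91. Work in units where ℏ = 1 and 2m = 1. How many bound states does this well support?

N = 3

Define the well-strength parameter z₀ = (a/ℏ)√(2mV₀) = 1.91 × √(2·0.5·4.07) = 3.853.
A new bound state (alternating even/odd) appears each time z₀ passes a multiple of π/2, so N = ⌊2z₀/π⌋ + 1 = ⌊2.453⌋ + 1 = 3.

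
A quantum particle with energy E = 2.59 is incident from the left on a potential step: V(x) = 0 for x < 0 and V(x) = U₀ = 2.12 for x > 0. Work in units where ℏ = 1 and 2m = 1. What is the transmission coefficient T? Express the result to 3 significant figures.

T = 0.838

The wavenumbers are k₁ = √(2mE)/ℏ = 1.609 on the left and k₂ = √(2m(E − U₀))/ℏ = 0.6856 on the right.
Continuity of ψ and ψ′ at the step yields the reflection amplitude r = (k₁ − k₂)/(k₁ + k₂) = 0.4025; thus R = |r|² = 0.1620, T = 0.8380.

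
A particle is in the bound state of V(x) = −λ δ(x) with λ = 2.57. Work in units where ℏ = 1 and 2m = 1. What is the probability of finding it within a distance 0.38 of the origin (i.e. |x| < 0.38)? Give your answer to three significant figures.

P = 0.623

The normalised bound state is ψ = √κ e^{−κ|x|} with κ = mλ/ℏ² = 1.285.
P(|x| < d) = ∫_{−d}^{d} κ e^{−2κ|x|} dx = 1 − e^{−2κd} = 1 − e^{−0.9766} = 0.6234.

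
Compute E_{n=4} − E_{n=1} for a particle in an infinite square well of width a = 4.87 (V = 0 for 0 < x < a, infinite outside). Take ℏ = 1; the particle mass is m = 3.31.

ΔE = 0.943

E_n = n²π²ℏ²/(2ma²), so ΔE = (4² − 1²) π²ℏ²/(2ma²).
ΔE = 15 × π² / (2 × 3.31 × 4.87²) = 0.9429.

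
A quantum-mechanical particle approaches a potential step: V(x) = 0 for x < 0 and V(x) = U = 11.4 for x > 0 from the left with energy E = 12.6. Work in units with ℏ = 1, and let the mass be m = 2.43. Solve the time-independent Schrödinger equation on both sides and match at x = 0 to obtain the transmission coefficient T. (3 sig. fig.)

The wavenumbers are k₁ = √(2mE)/ℏ = 7.825 on the left and k₂ = √(2m(E − U))/ℏ = 2.415 on the right.
Continuity of ψ and ψ′ at the step yields the reflection amplitude r = (k₁ − k₂)/(k₁ + k₂) = 0.5283; thus R = |r|² = 0.2791, T = 0.7209.

T = 0.721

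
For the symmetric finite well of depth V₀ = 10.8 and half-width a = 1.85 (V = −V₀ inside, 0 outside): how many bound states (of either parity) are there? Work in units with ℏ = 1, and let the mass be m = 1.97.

N = 8

Define the well-strength parameter z₀ = (a/ℏ)√(2mV₀) = 1.85 × √(2·1.97·10.8) = 12.07.
The even/odd transcendental equations gain one root per π/2 in z₀, giving N = 1 + ⌊2z₀/π⌋ = 1 + ⌊7.683⌋ = 8.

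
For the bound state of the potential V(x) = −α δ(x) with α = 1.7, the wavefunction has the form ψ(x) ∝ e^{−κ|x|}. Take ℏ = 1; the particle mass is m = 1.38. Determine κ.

κ = 2.35

Integrating the TISE across x = 0 gives the cusp condition ψ'(0⁺) − ψ'(0⁻) = −(2mα/ℏ²)ψ(0).
With ψ ∝ e^{−κ|x|} this yields −2κ = −2mα/ℏ², so κ = mα/ℏ² = 2.346.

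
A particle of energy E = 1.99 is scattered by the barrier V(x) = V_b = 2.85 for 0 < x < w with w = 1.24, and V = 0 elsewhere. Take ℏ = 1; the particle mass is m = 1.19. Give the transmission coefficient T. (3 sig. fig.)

Since E < V_b the interior solution is evanescent with decay constant κ = √(2m(V_b − E))/ℏ = 1.431.
κw = 1.774, sinh(κw) = 2.862.
Matching ψ, ψ′ at both faces gives T = [1 + V_b² sinh²(κw) / (4E(V_b − E))]⁻¹ = 1/10.72 = 0.0933.

T = 0.0933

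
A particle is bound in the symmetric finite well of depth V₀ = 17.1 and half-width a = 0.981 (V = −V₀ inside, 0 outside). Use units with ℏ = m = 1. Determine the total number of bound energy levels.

Define the well-strength parameter z₀ = (a/ℏ)√(2mV₀) = 0.981 × √(2·1·17.1) = 5.737.
The even/odd transcendental equations gain one root per π/2 in z₀, giving N = 1 + ⌊2z₀/π⌋ = 1 + ⌊3.652⌋ = 4.

N = 4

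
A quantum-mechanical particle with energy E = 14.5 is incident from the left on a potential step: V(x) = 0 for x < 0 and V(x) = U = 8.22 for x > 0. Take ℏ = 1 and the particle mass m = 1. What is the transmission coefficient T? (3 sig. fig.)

The wavenumbers are k₁ = √(2mE)/ℏ = 5.385 on the left and k₂ = √(2m(E − U))/ℏ = 3.544 on the right.
Continuity of ψ and ψ′ at the step yields the reflection amplitude r = (k₁ − k₂)/(k₁ + k₂) = 0.2062; thus R = |r|² = 0.04252, T = 0.9575.

T = 0.957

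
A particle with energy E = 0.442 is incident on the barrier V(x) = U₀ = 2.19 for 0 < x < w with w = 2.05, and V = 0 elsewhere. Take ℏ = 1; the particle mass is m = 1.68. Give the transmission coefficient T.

Since E < U₀ the interior solution is evanescent with decay constant κ = √(2m(U₀ − E))/ℏ = 2.423.
κw = 4.968, sinh(κw) = 71.88.
The exact tunnelling result is T⁻¹ = 1 + U₀² sinh²(κw) / [4E(U₀ − E)] = 8018, so T = 0.000125.

T = 0.000125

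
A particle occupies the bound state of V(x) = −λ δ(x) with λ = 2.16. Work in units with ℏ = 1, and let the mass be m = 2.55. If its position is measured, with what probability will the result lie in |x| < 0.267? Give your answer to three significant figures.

P = 0.947

The normalised bound state is ψ = √κ e^{−κ|x|} with κ = mλ/ℏ² = 5.508.
P(|x| < d) = ∫_{−d}^{d} κ e^{−2κ|x|} dx = 1 − e^{−2κd} = 1 − e^{−2.941} = 0.9472.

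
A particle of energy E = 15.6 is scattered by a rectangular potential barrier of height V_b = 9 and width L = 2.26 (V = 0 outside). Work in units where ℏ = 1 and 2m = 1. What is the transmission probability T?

E > V_b: inside the barrier k₂ = √(2m(E − V_b))/ℏ = 2.569, k₂L = 5.806.
T = [1 + V_b² sin²(k₂L) / (4E(E − V_b))]⁻¹ = 1/1.041 = 0.960.

T = 0.960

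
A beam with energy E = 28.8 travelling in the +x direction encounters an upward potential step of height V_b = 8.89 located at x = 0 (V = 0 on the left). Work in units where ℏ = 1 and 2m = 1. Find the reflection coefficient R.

R = 0.00847

On each side the TISE gives plane waves with k = √(2m(E − V))/ℏ: k₁ = √(2·½·28.8) = 5.367, k₂ = √(2·½·19.91) = 4.462.
Continuity of ψ and ψ′ at the step yields the reflection amplitude r = (k₁ − k₂)/(k₁ + k₂) = 0.09203; thus R = |r|² = 0.008469, T = 0.9915.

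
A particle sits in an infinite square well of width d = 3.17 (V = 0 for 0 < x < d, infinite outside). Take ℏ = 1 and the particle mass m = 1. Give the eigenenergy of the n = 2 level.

E = 1.96

Requiring ψ(0) = ψ(d) = 0 quantises k = nπ/d, hence E_n = ℏ²k²/2m = n²π²ℏ²/(2md²).
E_2 = 2² × π² / (2 × 1 × 3.17²) = 1.964.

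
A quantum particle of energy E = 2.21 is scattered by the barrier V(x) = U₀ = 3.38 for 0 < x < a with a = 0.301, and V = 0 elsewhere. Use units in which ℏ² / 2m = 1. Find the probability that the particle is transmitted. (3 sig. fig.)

T = 0.892

Since E < U₀ the interior solution is evanescent with decay constant κ = √(2m(U₀ − E))/ℏ = 1.082.
κa = 0.3256, sinh(κa) = 0.3314.
Matching ψ, ψ′ at both faces gives T = [1 + U₀² sinh²(κa) / (4E(U₀ − E))]⁻¹ = 1/1.121 = 0.892.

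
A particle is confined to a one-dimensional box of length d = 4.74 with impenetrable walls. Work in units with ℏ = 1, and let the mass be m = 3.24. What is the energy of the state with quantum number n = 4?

The infinite-well eigenfunctions ψ_n = √(2/d) sin(nπx/d) vanish at both walls, giving E_n = n²π²ℏ²/(2md²).
E_4 = 4² × π² / (2 × 3.24 × 4.74²) = 1.085.

E = 1.08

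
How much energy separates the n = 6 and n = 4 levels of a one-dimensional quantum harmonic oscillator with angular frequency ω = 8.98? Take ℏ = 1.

E_n = ℏω(n + ½), so ΔE = (6 − 4) ℏω = 2 × 8.98 = 17.96.

ΔE = 18.0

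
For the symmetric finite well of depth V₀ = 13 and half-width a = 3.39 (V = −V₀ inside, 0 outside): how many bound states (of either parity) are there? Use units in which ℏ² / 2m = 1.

Define the well-strength parameter z₀ = (a/ℏ)√(2mV₀) = 3.39 × √(2·0.5·13) = 12.22.
A new bound state (alternating even/odd) appears each time z₀ passes a multiple of π/2, so N = ⌊2z₀/π⌋ + 1 = ⌊7.781⌋ + 1 = 8.

N = 8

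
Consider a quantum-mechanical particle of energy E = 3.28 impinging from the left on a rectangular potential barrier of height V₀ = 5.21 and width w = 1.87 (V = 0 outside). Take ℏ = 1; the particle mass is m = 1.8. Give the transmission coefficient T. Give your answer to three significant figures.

E < V₀: inside the barrier ψ ∝ e^{±κx} with κ = √(2m(V₀ − E))/ℏ = 2.636.
κw = 4.929, sinh(κw) = 69.13.
The exact tunnelling result is T⁻¹ = 1 + V₀² sinh²(κw) / [4E(V₀ − E)] = 5123, so T = 0.000195.

T = 0.000195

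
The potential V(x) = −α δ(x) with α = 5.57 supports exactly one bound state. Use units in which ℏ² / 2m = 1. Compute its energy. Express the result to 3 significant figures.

E = -7.76

The bound state is ψ(x) = √κ e^{−κ|x|}. The derivative jump ψ'(0⁺) − ψ'(0⁻) = −(2mα/ℏ²)ψ(0) fixes κ = mα/ℏ² = 2.785.
Then E = −ℏ²κ²/(2m) = −mα²/(2ℏ²) = -7.756.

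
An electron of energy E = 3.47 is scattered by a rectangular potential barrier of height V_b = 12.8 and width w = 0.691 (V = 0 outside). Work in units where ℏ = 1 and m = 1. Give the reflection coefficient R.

E < V_b: inside the barrier ψ ∝ e^{±κx} with κ = √(2m(V_b − E))/ℏ = 4.320.
κw = 2.985, sinh(κw) = 9.867.
The exact tunnelling result is T⁻¹ = 1 + V_b² sinh²(κw) / [4E(V_b − E)] = 124.2, so T = 0.00805.
R = 1 − T = 0.992.

R = 0.992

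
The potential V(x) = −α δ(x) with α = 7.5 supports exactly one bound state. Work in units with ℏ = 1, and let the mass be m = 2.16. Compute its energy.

E = -60.8

For x ≠ 0 the bound state is ψ ∝ e^{−κ|x|}; integrating the TISE across the delta gives the cusp condition 2κ = 2mα/ℏ², so κ = 16.20.
Then E = −ℏ²κ²/(2m) = −mα²/(2ℏ²) = -60.75.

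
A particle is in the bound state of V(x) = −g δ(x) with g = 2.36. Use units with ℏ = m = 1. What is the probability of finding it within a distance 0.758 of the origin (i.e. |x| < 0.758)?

P = 0.972

The normalised bound state is ψ = √κ e^{−κ|x|} with κ = mg/ℏ² = 2.360.
P(|x| < d) = ∫_{−d}^{d} κ e^{−2κ|x|} dx = 1 − e^{−2κd} = 1 − e^{−3.578} = 0.9721.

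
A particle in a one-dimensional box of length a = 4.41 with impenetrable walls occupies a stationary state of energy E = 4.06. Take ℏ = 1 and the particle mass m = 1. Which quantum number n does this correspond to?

For an infinite well E_n = n²π²ℏ²/(2ma²), so n = (a/πℏ)√(2mE).
n = (4.41/π) × √(2 × 1 × 4.06) = 4.000 → n = 4.

n = 4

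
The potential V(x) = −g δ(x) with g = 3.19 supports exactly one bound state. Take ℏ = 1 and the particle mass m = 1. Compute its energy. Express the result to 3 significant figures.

E = -5.09

The bound state is ψ(x) = √κ e^{−κ|x|}. The derivative jump ψ'(0⁺) − ψ'(0⁻) = −(2mg/ℏ²)ψ(0) fixes κ = mg/ℏ² = 3.190.
Then E = −ℏ²κ²/(2m) = −mg²/(2ℏ²) = -5.088.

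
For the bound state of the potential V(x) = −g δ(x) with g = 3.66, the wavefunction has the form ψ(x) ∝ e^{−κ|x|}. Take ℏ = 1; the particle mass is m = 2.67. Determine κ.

κ = 9.77

Integrating the TISE across x = 0 gives the cusp condition ψ'(0⁺) − ψ'(0⁻) = −(2mg/ℏ²)ψ(0).
With ψ ∝ e^{−κ|x|} this yields −2κ = −2mg/ℏ², so κ = mg/ℏ² = 9.772.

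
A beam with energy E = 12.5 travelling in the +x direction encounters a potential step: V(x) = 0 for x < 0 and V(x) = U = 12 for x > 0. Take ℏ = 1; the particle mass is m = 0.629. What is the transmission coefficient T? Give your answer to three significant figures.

On each side the TISE gives plane waves with k = √(2m(E − V))/ℏ: k₁ = √(2·0.629·12.5) = 3.965, k₂ = √(2·0.629·0.5) = 0.7931.
Matching ψ and ψ′ at x = 0 gives r = (k₁ − k₂)/(k₁ + k₂), so R = r² = 0.4444 and T = 1 − R = 0.5556.

T = 0.556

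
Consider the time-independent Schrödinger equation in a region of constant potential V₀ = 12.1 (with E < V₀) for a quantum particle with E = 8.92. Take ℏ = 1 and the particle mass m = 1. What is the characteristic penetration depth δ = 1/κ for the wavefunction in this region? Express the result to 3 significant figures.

Since E < V₀ the TISE in this region is ψ'' = κ²ψ with κ = √(2m(V₀ − E))/ℏ.
κ = √(2 × 1 × 3.18) = 2.522. The penetration depth is δ = 1/κ = 0.397.

δ = 0.397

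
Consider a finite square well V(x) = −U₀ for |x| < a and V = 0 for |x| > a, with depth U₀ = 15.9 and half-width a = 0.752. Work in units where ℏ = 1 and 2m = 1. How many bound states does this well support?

N = 2

The dimensionless depth is z₀ = a√(2mU₀)/ℏ = 0.752 × √(15.90) = 2.999.
A new bound state (alternating even/odd) appears each time z₀ passes a multiple of π/2, so N = ⌊2z₀/π⌋ + 1 = ⌊1.909⌋ + 1 = 2.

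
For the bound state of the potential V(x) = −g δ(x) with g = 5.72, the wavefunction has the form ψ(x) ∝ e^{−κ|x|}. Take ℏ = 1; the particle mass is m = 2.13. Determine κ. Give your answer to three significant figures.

Integrate −(ℏ²/2m)ψ'' − gδ(x)ψ = Eψ from −ε to +ε: the ψ'' term gives ψ'(0⁺) − ψ'(0⁻) and the δ term gives −(2mg/ℏ²)ψ(0).
With ψ ∝ e^{−κ|x|} this yields −2κ = −2mg/ℏ², so κ = mg/ℏ² = 12.18.

κ = 12.2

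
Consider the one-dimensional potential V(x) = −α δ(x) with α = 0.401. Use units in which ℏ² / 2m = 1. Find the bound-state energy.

The bound state is ψ(x) = √κ e^{−κ|x|}. The derivative jump ψ'(0⁺) − ψ'(0⁻) = −(2mα/ℏ²)ψ(0) fixes κ = mα/ℏ² = 0.2005.
Then E = −ℏ²κ²/(2m) = −mα²/(2ℏ²) = -0.04020.

E = -0.0402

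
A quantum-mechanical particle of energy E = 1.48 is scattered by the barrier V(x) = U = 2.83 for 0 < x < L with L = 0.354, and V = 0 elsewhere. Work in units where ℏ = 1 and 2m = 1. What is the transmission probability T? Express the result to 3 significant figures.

T = 0.848

Since E < U the interior solution is evanescent with decay constant κ = √(2m(U − E))/ℏ = 1.162.
κL = 0.4113, sinh(κL) = 0.4230.
The exact tunnelling result is T⁻¹ = 1 + U² sinh²(κL) / [4E(U − E)] = 1.179, so T = 0.848.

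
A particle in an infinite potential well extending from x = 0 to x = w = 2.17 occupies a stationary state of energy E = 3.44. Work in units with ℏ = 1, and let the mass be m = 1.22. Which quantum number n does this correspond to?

n = 2

From E_n = n²π²ℏ²/(2mw²) invert to n = √(2mw²E)/(πℏ).
n = (2.17/π) × √(2 × 1.22 × 3.44) = 2.001 → n = 2.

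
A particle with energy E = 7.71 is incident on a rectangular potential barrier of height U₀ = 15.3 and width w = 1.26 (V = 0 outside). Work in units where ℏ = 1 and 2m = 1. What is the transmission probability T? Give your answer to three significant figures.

T = 0.00386

E < U₀: inside the barrier ψ ∝ e^{±κx} with κ = √(2m(U₀ − E))/ℏ = 2.755.
κw = 3.471, sinh(κw) = 16.07.
Matching ψ, ψ′ at both faces gives T = [1 + U₀² sinh²(κw) / (4E(U₀ − E))]⁻¹ = 1/259.4 = 0.00386.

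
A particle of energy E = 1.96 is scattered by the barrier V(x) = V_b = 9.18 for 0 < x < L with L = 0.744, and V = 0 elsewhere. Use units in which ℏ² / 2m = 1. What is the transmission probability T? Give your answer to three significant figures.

T = 0.0487

Since E < V_b the interior solution is evanescent with decay constant κ = √(2m(V_b − E))/ℏ = 2.687.
κL = 1.999, sinh(κL) = 3.624.
Matching ψ, ψ′ at both faces gives T = [1 + V_b² sinh²(κL) / (4E(V_b − E))]⁻¹ = 1/20.55 = 0.0487.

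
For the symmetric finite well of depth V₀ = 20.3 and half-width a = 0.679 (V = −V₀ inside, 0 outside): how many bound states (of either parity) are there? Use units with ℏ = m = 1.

N = 3

Define the well-strength parameter z₀ = (a/ℏ)√(2mV₀) = 0.679 × √(2·1·20.3) = 4.326.
The even/odd transcendental equations gain one root per π/2 in z₀, giving N = 1 + ⌊2z₀/π⌋ = 1 + ⌊2.754⌋ = 3.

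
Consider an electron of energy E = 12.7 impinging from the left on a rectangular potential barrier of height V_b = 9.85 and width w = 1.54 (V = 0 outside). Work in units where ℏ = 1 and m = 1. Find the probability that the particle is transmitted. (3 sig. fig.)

T = 0.852

Above the barrier the interior wavenumber is k₂ = √(2m(E − V_b))/ℏ = 2.387, giving phase k₂w = 3.677.
Matching at both interfaces gives T⁻¹ = 1 + V_b² sin²(k₂w) / [4E(E − V_b)] = 1.174, hence T = 0.852.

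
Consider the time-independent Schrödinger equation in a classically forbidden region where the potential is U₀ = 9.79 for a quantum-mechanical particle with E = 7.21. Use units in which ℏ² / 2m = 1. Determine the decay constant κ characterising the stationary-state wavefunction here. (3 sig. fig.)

Since E < U₀ the TISE in this region is ψ'' = κ²ψ with κ = √(2m(U₀ − E))/ℏ.
κ = √(2 × 0.5 × 2.58) = 1.606.

κ = 1.61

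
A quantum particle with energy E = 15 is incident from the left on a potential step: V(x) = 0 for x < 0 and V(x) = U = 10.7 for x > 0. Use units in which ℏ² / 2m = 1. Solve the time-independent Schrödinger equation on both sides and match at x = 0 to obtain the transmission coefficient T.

T = 0.908

The wavenumbers are k₁ = √(2mE)/ℏ = 3.873 on the left and k₂ = √(2m(E − U))/ℏ = 2.074 on the right.
Continuity of ψ and ψ′ at the step yields the reflection amplitude r = (k₁ − k₂)/(k₁ + k₂) = 0.3026; thus R = |r|² = 0.09156, T = 0.9084.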